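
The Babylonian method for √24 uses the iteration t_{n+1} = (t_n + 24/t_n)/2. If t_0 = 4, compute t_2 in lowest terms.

t_1 = (4 + 24/4)/2 = 5.
t_2 = (5 + 24/5)/2 = 49/10.

49/10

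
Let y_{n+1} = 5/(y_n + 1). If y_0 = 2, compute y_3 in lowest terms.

40/23

y_1 = 5/(2 + 1) = 5/3.
y_2 = 5/(5/3 + 1) = 15/8.
y_3 = 5/(15/8 + 1) = 40/23.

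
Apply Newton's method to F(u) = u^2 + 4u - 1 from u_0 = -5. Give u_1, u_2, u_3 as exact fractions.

u_1 = -13/3, u_2 = -89/21, u_3 = -4181/987

F'(u) = 2u + 4.
F(-5) = 4, F'(-5) = -6, so u_1 = (-5) - 4/(-6) = -13/3.
F(-13/3) = 4/9, F'(-13/3) = -14/3, so u_2 = (-13/3) - (4/9)/(-14/3) = -89/21.
F(-89/21) = 4/441, F'(-89/21) = -94/21, so u_3 = (-89/21) - (4/441)/(-94/21) = -4181/987.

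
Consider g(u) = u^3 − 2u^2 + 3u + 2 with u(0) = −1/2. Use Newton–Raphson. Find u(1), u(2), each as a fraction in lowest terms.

u(1) = −11/23, u(2) = −16281/34063

g'(u) = 3u^2 − 4u + 3.
g(−1/2) = −1/8, g'(−1/2) = 23/4, so u(1) = (−1/2) − (−1/8)/(23/4) = −11/23.
g(−11/23) = −20/12167, g'(−11/23) = 2962/529, so u(2) = (−11/23) − (−20/12167)/(2962/529) = −16281/34063.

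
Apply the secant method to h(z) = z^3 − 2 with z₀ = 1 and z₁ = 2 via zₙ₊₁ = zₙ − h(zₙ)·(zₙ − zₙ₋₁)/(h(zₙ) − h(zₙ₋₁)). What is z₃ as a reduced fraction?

h(1) = −1, h(2) = 6. z₂ = 2 − 6·(2 − 1)/(6 − (−1)) = 8/7.
h(2) = 6, h(8/7) = −174/343. z₃ = (8/7) − (−174/343)·((8/7) − 2)/((−174/343) − 6) = 75/62.

75/62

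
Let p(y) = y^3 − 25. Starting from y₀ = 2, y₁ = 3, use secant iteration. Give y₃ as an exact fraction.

p(2) = −17, p(3) = 2. y₂ = 3 − 2·(3 − 2)/(2 − (−17)) = 55/19.
p(3) = 2, p(55/19) = −5100/6859. y₃ = (55/19) − (−5100/6859)·((55/19) − 3)/((−5100/6859) − 2) = 27505/9409.

27505/9409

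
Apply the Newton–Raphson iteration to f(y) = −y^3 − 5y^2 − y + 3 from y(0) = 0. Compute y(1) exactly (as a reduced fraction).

3

f'(y) = −3y^2 − 10y − 1.
f(0) = 3, f'(0) = −1, so y(1) = 0 − 3/(−1) = 3.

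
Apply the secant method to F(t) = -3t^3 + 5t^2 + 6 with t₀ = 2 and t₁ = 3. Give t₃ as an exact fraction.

F(2) = 2, F(3) = -30. t₂ = 3 - (-30)·(3 - 2)/((-30) - 2) = 33/16.
F(3) = -30, F(33/16) = 3885/4096. t₃ = (33/16) - (3885/4096)·((33/16) - 3)/((3885/4096) - (-30)) = 5891/2817.

5891/2817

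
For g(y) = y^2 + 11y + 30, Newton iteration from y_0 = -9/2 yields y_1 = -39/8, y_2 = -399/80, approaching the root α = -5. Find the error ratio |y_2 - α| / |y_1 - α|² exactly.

y_1 - α = -39/8 - (-5) = -39/8 + 5 = 1/8, so |y_1 - α| = 1/8.
y_2 - α = -399/80 - (-5) = -399/80 + 5 = 1/80, so |y_2 - α| = 1/80.
|y_1 - α|² = 1/64.
Ratio = (1/80) / (1/64) = 4/5.

4/5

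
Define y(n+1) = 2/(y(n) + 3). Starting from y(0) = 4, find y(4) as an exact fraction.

166/295

y(1) = 2/(4 + 3) = 2/7.
y(2) = 2/(2/7 + 3) = 14/23.
y(3) = 2/(14/23 + 3) = 46/83.
y(4) = 2/(46/83 + 3) = 166/295.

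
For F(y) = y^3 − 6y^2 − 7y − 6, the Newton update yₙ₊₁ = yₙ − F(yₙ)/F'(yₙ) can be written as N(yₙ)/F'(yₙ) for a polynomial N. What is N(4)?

38

F'(y) = 3y^2 − 12y − 7.
N(y) = y·F'(y) − F(y) = y·(3y^2 − 12y − 7) − (y^3 − 6y^2 − 7y − 6) = 2y^3 − 6y^2 + 6.
N(4) = 38.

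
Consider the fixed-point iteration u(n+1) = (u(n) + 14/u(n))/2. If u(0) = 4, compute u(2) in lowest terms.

449/120

u(1) = (4 + 14/4)/2 = 15/4.
u(2) = (15/4 + 14/(15/4))/2 = 449/120.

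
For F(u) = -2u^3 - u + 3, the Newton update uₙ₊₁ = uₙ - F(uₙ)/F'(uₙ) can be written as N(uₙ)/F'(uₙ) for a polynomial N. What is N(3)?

F'(u) = -6u^2 - 1.
N(u) = u·F'(u) - F(u) = u·(-6u^2 - 1) - (-2u^3 - u + 3) = -4u^3 - 3.
N(3) = -111.

-111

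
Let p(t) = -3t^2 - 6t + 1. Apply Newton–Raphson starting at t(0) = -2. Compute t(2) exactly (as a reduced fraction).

-181/84

p'(t) = -6t - 6.
p(-2) = 1, p'(-2) = 6, so t(1) = (-2) - 1/6 = -13/6.
p(-13/6) = -1/12, p'(-13/6) = 7, so t(2) = (-13/6) - (-1/12)/7 = -181/84.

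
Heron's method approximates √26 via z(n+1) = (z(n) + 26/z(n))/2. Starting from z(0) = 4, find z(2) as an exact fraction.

857/168

z(1) = (4 + 26/4)/2 = 21/4.
z(2) = (21/4 + 26/(21/4))/2 = 857/168.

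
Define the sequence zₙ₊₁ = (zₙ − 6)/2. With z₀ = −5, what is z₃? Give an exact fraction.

−47/8

z₁ = ((−5) − 6)/2 = −11/2.
z₂ = ((−11/2) − 6)/2 = −23/4.
z₃ = ((−23/4) − 6)/2 = −47/8.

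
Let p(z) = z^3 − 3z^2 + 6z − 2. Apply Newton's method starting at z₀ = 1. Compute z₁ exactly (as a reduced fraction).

1/3

p'(z) = 3z^2 − 6z + 6.
p(1) = 2, p'(1) = 3, so z₁ = 1 − 2/3 = 1/3.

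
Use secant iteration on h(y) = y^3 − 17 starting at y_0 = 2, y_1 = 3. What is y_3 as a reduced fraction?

h(2) = −9, h(3) = 10. y_2 = 3 − 10·(3 − 2)/(10 − (−9)) = 47/19.
h(3) = 10, h(47/19) = −12780/6859. y_3 = (47/19) − (−12780/6859)·((47/19) − 3)/((−12780/6859) − 10) = 20801/8137.

20801/8137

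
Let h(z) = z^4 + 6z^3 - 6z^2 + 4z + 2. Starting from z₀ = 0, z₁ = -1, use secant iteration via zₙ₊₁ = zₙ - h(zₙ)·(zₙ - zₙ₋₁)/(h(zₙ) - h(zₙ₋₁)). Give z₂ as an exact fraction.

-2/15

h(0) = 2, h(-1) = -13. z₂ = (-1) - (-13)·((-1) - 0)/((-13) - 2) = -2/15.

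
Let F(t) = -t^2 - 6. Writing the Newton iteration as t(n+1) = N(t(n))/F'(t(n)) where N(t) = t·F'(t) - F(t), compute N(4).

F'(t) = -2t.
N(t) = t·F'(t) - F(t) = t·(-2t) - (-t^2 - 6) = -t^2 + 6.
N(4) = -10.

-10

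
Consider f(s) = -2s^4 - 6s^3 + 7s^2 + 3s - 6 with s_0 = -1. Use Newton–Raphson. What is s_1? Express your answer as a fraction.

-19/21

f'(s) = -8s^3 - 18s^2 + 14s + 3.
f(-1) = 2, f'(-1) = -21, so s_1 = (-1) - 2/(-21) = -19/21.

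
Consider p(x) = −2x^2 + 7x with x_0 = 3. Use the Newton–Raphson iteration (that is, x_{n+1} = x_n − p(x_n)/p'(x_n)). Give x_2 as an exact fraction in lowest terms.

p'(x) = −4x + 7.
p(3) = 3, p'(3) = −5, so x_1 = 3 − 3/(−5) = 18/5.
p(18/5) = −18/25, p'(18/5) = −37/5, so x_2 = (18/5) − (−18/25)/(−37/5) = 648/185.

648/185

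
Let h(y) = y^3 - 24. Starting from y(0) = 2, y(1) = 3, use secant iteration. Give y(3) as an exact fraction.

h(2) = -16, h(3) = 3. y(2) = 3 - 3·(3 - 2)/(3 - (-16)) = 54/19.
h(3) = 3, h(54/19) = -7152/6859. y(3) = (54/19) - (-7152/6859)·((54/19) - 3)/((-7152/6859) - 3) = 8882/3081.

8882/3081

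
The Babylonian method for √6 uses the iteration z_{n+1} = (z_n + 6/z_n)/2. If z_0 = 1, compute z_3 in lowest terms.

10033/4088

z_1 = (1 + 6/1)/2 = 7/2.
z_2 = (7/2 + 6/(7/2))/2 = 73/28.
z_3 = (73/28 + 6/(73/28))/2 = 10033/4088.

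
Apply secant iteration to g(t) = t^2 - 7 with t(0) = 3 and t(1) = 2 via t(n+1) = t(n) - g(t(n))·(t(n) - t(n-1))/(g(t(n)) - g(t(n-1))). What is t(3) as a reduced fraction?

g(3) = 2, g(2) = -3. t(2) = 2 - (-3)·(2 - 3)/((-3) - 2) = 13/5.
g(2) = -3, g(13/5) = -6/25. t(3) = (13/5) - (-6/25)·((13/5) - 2)/((-6/25) - (-3)) = 61/23.

61/23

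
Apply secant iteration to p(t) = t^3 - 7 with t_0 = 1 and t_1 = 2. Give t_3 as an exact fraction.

p(1) = -6, p(2) = 1. t_2 = 2 - 1·(2 - 1)/(1 - (-6)) = 13/7.
p(2) = 1, p(13/7) = -204/343. t_3 = (13/7) - (-204/343)·((13/7) - 2)/((-204/343) - 1) = 1045/547.

1045/547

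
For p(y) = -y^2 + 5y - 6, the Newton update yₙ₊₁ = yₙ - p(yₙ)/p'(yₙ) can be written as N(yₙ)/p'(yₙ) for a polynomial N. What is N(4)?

p'(y) = -2y + 5.
N(y) = y·p'(y) - p(y) = y·(-2y + 5) - (-y^2 + 5y - 6) = -y^2 + 6.
N(4) = -10.

-10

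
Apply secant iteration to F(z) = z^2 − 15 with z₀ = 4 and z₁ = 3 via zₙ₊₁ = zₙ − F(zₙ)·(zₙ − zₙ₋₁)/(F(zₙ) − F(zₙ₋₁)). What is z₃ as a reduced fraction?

F(4) = 1, F(3) = −6. z₂ = 3 − (−6)·(3 − 4)/((−6) − 1) = 27/7.
F(3) = −6, F(27/7) = −6/49. z₃ = (27/7) − (−6/49)·((27/7) − 3)/((−6/49) − (−6)) = 31/8.

31/8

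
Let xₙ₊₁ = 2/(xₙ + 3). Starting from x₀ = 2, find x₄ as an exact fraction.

122/217

x₁ = 2/(2 + 3) = 2/5.
x₂ = 2/(2/5 + 3) = 10/17.
x₃ = 2/(10/17 + 3) = 34/61.
x₄ = 2/(34/61 + 3) = 122/217.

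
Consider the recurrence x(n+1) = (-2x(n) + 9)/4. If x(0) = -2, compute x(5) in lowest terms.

x(1) = (-2·(-2) + 9)/4 = 13/4.
x(2) = (-2·(13/4) + 9)/4 = 5/8.
x(3) = (-2·(5/8) + 9)/4 = 31/16.
x(4) = (-2·(31/16) + 9)/4 = 41/32.
x(5) = (-2·(41/32) + 9)/4 = 103/64.

103/64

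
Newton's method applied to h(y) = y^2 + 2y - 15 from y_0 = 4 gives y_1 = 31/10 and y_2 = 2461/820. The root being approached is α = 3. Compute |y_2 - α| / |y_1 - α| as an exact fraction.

y_1 - α = 31/10 - 3 = 1/10, so |y_1 - α| = 1/10.
y_2 - α = 2461/820 - 3 = 1/820, so |y_2 - α| = 1/820.
Ratio = (1/820) / (1/10) = 1/82.

1/82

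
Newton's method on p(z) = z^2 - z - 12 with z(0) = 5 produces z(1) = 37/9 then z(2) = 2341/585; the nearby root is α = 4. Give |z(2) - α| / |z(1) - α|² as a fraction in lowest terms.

z(1) - α = 37/9 - 4 = 1/9, so |z(1) - α| = 1/9.
z(2) - α = 2341/585 - 4 = 1/585, so |z(2) - α| = 1/585.
|z(1) - α|² = 1/81.
Ratio = (1/585) / (1/81) = 9/65.

9/65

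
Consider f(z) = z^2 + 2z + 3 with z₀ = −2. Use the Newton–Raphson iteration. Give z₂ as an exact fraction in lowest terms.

−11/4

f'(z) = 2z + 2.
f(−2) = 3, f'(−2) = −2, so z₁ = (−2) − 3/(−2) = −1/2.
f(−1/2) = 9/4, f'(−1/2) = 1, so z₂ = (−1/2) − (9/4)/1 = −11/4.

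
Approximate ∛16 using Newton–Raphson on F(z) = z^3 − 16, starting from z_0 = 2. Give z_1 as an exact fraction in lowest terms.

8/3

F'(z) = 3z^2.
F(2) = −8, F'(2) = 12, so z_1 = 2 − (−8)/12 = 8/3.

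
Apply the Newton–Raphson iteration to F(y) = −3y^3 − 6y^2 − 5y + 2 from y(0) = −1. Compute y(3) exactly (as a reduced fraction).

F'(y) = −9y^2 − 12y − 5.
F(−1) = 4, F'(−1) = −2, so y(1) = (−1) − 4/(−2) = 1.
F(1) = −12, F'(1) = −26, so y(2) = 1 − (−12)/(−26) = 7/13.
F(7/13) = −6372/2197, F'(7/13) = −2378/169, so y(3) = (7/13) − (−6372/2197)/(−2378/169) = 5137/15457.

5137/15457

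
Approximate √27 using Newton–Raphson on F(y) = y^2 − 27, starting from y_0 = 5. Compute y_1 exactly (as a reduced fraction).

F'(y) = 2y.
F(5) = −2, F'(5) = 10, so y_1 = 5 − (−2)/10 = 26/5.

26/5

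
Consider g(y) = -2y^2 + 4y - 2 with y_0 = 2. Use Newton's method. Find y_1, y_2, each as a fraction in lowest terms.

g'(y) = -4y + 4.
g(2) = -2, g'(2) = -4, so y_1 = 2 - (-2)/(-4) = 3/2.
g(3/2) = -1/2, g'(3/2) = -2, so y_2 = (3/2) - (-1/2)/(-2) = 5/4.

y_1 = 3/2, y_2 = 5/4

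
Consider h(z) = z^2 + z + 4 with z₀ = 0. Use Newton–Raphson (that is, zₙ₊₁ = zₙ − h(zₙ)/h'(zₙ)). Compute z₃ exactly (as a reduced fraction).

h'(z) = 2z + 1.
h(0) = 4, h'(0) = 1, so z₁ = 0 − 4/1 = −4.
h(−4) = 16, h'(−4) = −7, so z₂ = (−4) − 16/(−7) = −12/7.
h(−12/7) = 256/49, h'(−12/7) = −17/7, so z₃ = (−12/7) − (256/49)/(−17/7) = 52/119.

52/119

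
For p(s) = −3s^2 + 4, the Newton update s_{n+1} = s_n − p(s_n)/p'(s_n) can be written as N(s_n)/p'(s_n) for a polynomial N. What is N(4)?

p'(s) = −6s.
N(s) = s·p'(s) − p(s) = s·(−6s) − (−3s^2 + 4) = −3s^2 − 4.
N(4) = −52.

−52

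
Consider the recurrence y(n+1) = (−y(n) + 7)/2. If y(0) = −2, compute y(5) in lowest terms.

y(1) = (−(−2) + 7)/2 = 9/2.
y(2) = (−(9/2) + 7)/2 = 5/4.
y(3) = (−(5/4) + 7)/2 = 23/8.
y(4) = (−(23/8) + 7)/2 = 33/16.
y(5) = (−(33/16) + 7)/2 = 79/32.

79/32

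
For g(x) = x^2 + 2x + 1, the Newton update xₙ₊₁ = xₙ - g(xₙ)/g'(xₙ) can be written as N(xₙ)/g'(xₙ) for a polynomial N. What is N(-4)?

g'(x) = 2x + 2.
N(x) = x·g'(x) - g(x) = x·(2x + 2) - (x^2 + 2x + 1) = x^2 - 1.
N(-4) = 15.

15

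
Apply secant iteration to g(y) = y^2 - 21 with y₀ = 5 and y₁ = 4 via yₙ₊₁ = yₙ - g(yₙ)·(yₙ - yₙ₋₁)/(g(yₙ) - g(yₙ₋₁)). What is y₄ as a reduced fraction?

g(5) = 4, g(4) = -5. y₂ = 4 - (-5)·(4 - 5)/((-5) - 4) = 41/9.
g(4) = -5, g(41/9) = -20/81. y₃ = (41/9) - (-20/81)·((41/9) - 4)/((-20/81) - (-5)) = 353/77.
g(41/9) = -20/81, g(353/77) = 100/5929. y₄ = (353/77) - (100/5929)·((353/77) - (41/9))/((100/5929) - (-20/81)) = 14513/3167.

14513/3167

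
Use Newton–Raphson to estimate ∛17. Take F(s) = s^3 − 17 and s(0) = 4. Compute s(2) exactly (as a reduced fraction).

F'(s) = 3s^2.
F(4) = 47, F'(4) = 48, so s(1) = 4 − 47/48 = 145/48.
F(145/48) = 1168561/110592, F'(145/48) = 21025/768, so s(2) = (145/48) − (1168561/110592)/(21025/768) = 3988657/1513800.

3988657/1513800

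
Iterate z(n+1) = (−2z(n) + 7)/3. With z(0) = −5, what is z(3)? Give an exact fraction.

89/27

z(1) = (−2·(−5) + 7)/3 = 17/3.
z(2) = (−2·(17/3) + 7)/3 = −13/9.
z(3) = (−2·(−13/9) + 7)/3 = 89/27.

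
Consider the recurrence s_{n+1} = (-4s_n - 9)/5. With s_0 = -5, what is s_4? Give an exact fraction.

-1649/625

s_1 = (-4·(-5) - 9)/5 = 11/5.
s_2 = (-4·(11/5) - 9)/5 = -89/25.
s_3 = (-4·(-89/25) - 9)/5 = 131/125.
s_4 = (-4·(131/125) - 9)/5 = -1649/625.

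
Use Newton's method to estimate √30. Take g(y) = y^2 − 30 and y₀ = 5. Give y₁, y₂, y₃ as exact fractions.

y₁ = 11/2, y₂ = 241/44, y₃ = 116161/21208

g'(y) = 2y.
g(5) = −5, g'(5) = 10, so y₁ = 5 − (−5)/10 = 11/2.
g(11/2) = 1/4, g'(11/2) = 11, so y₂ = (11/2) − (1/4)/11 = 241/44.
g(241/44) = 1/1936, g'(241/44) = 241/22, so y₃ = (241/44) − (1/1936)/(241/22) = 116161/21208.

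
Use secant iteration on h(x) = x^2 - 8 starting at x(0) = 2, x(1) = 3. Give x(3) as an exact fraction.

82/29

h(2) = -4, h(3) = 1. x(2) = 3 - 1·(3 - 2)/(1 - (-4)) = 14/5.
h(3) = 1, h(14/5) = -4/25. x(3) = (14/5) - (-4/25)·((14/5) - 3)/((-4/25) - 1) = 82/29.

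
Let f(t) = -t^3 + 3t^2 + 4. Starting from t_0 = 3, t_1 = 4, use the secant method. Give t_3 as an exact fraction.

316/95

f(3) = 4, f(4) = -12. t_2 = 4 - (-12)·(4 - 3)/((-12) - 4) = 13/4.
f(4) = -12, f(13/4) = 87/64. t_3 = (13/4) - (87/64)·((13/4) - 4)/((87/64) - (-12)) = 316/95.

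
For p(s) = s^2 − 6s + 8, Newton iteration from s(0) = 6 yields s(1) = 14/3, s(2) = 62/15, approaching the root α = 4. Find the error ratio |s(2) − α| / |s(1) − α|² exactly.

3/10

s(1) − α = 14/3 − 4 = 2/3, so |s(1) − α| = 2/3.
s(2) − α = 62/15 − 4 = 2/15, so |s(2) − α| = 2/15.
|s(1) − α|² = 4/9.
Ratio = (2/15) / (4/9) = 3/10.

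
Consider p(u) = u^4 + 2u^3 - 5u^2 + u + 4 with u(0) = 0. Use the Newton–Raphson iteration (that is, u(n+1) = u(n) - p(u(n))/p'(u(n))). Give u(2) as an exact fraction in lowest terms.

p'(u) = 4u^3 + 6u^2 - 10u + 1.
p(0) = 4, p'(0) = 1, so u(1) = 0 - 4/1 = -4.
p(-4) = 48, p'(-4) = -119, so u(2) = (-4) - 48/(-119) = -428/119.

-428/119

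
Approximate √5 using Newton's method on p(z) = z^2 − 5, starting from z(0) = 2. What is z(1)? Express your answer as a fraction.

p'(z) = 2z.
p(2) = −1, p'(2) = 4, so z(1) = 2 − (−1)/4 = 9/4.

9/4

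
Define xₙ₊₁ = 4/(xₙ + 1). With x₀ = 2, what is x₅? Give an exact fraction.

x₁ = 4/(2 + 1) = 4/3.
x₂ = 4/(4/3 + 1) = 12/7.
x₃ = 4/(12/7 + 1) = 28/19.
x₄ = 4/(28/19 + 1) = 76/47.
x₅ = 4/(76/47 + 1) = 188/123.

188/123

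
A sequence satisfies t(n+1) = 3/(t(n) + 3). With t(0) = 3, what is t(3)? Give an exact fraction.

7/9

t(1) = 3/(3 + 3) = 1/2.
t(2) = 3/(1/2 + 3) = 6/7.
t(3) = 3/(6/7 + 3) = 7/9.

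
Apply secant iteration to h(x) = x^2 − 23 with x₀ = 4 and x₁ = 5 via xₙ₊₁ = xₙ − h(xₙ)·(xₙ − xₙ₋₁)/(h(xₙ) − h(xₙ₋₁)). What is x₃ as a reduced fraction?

211/44

h(4) = −7, h(5) = 2. x₂ = 5 − 2·(5 − 4)/(2 − (−7)) = 43/9.
h(5) = 2, h(43/9) = −14/81. x₃ = (43/9) − (−14/81)·((43/9) − 5)/((−14/81) − 2) = 211/44.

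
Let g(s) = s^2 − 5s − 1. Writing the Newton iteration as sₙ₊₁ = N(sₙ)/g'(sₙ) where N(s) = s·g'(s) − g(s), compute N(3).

g'(s) = 2s − 5.
N(s) = s·g'(s) − g(s) = s·(2s − 5) − (s^2 − 5s − 1) = s^2 + 1.
N(3) = 10.

10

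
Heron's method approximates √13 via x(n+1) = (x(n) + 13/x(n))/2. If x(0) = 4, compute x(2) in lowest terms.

x(1) = (4 + 13/4)/2 = 29/8.
x(2) = (29/8 + 13/(29/8))/2 = 1673/464.

1673/464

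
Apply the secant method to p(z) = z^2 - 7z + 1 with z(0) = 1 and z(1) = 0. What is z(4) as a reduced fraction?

p(1) = -5, p(0) = 1. z(2) = 0 - 1·(0 - 1)/(1 - (-5)) = 1/6.
p(0) = 1, p(1/6) = -5/36. z(3) = (1/6) - (-5/36)·((1/6) - 0)/((-5/36) - 1) = 6/41.
p(1/6) = -5/36, p(6/41) = -5/1681. z(4) = (6/41) - (-5/1681)·((6/41) - (1/6))/((-5/1681) - (-5/36)) = 48/329.

48/329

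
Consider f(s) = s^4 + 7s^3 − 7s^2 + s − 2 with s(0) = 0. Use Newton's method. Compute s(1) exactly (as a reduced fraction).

f'(s) = 4s^3 + 21s^2 − 14s + 1.
f(0) = −2, f'(0) = 1, so s(1) = 0 − (−2)/1 = 2.

2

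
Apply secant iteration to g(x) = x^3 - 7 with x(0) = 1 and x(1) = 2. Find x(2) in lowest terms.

13/7

g(1) = -6, g(2) = 1. x(2) = 2 - 1·(2 - 1)/(1 - (-6)) = 13/7.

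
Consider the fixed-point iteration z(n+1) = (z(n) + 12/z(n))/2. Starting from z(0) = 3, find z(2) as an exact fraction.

z(1) = (3 + 12/3)/2 = 7/2.
z(2) = (7/2 + 12/(7/2))/2 = 97/28.

97/28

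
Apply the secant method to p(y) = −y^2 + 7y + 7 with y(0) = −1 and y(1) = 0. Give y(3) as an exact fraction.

−8/9

p(−1) = −1, p(0) = 7. y(2) = 0 − 7·(0 − (−1))/(7 − (−1)) = −7/8.
p(0) = 7, p(−7/8) = 7/64. y(3) = (−7/8) − (7/64)·((−7/8) − 0)/((7/64) − 7) = −8/9.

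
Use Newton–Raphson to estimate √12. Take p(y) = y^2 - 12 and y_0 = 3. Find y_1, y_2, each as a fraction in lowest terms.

p'(y) = 2y.
p(3) = -3, p'(3) = 6, so y_1 = 3 - (-3)/6 = 7/2.
p(7/2) = 1/4, p'(7/2) = 7, so y_2 = (7/2) - (1/4)/7 = 97/28.

y_1 = 7/2, y_2 = 97/28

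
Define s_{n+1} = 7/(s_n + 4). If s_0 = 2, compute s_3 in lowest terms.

s_1 = 7/(2 + 4) = 7/6.
s_2 = 7/(7/6 + 4) = 42/31.
s_3 = 7/(42/31 + 4) = 217/166.

217/166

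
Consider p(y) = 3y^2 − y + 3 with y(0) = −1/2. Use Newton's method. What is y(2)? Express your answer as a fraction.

−525/608

p'(y) = 6y − 1.
p(−1/2) = 17/4, p'(−1/2) = −4, so y(1) = (−1/2) − (17/4)/(−4) = 9/16.
p(9/16) = 867/256, p'(9/16) = 19/8, so y(2) = (9/16) − (867/256)/(19/8) = −525/608.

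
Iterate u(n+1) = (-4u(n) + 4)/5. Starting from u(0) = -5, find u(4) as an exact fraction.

-1116/625

u(1) = (-4·(-5) + 4)/5 = 24/5.
u(2) = (-4·(24/5) + 4)/5 = -76/25.
u(3) = (-4·(-76/25) + 4)/5 = 404/125.
u(4) = (-4·(404/125) + 4)/5 = -1116/625.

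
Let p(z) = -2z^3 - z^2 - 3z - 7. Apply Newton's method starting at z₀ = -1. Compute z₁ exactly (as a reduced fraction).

-10/7

p'(z) = -6z^2 - 2z - 3.
p(-1) = -3, p'(-1) = -7, so z₁ = (-1) - (-3)/(-7) = -10/7.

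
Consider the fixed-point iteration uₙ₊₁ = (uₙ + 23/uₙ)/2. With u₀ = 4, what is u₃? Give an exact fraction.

17913697/3735264

u₁ = (4 + 23/4)/2 = 39/8.
u₂ = (39/8 + 23/(39/8))/2 = 2993/624.
u₃ = (2993/624 + 23/(2993/624))/2 = 17913697/3735264.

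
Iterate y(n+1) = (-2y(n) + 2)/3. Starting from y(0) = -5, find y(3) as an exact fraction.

y(1) = (-2·(-5) + 2)/3 = 4.
y(2) = (-2·4 + 2)/3 = -2.
y(3) = (-2·(-2) + 2)/3 = 2.

2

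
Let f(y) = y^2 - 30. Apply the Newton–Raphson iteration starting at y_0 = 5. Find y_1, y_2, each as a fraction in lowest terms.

f'(y) = 2y.
f(5) = -5, f'(5) = 10, so y_1 = 5 - (-5)/10 = 11/2.
f(11/2) = 1/4, f'(11/2) = 11, so y_2 = (11/2) - (1/4)/11 = 241/44.

y_1 = 11/2, y_2 = 241/44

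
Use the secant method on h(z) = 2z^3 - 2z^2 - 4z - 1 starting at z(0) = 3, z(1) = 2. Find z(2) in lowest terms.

h(3) = 23, h(2) = -1. z(2) = 2 - (-1)·(2 - 3)/((-1) - 23) = 49/24.

49/24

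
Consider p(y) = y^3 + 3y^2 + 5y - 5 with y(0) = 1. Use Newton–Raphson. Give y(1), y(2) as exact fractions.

y(1) = 5/7, y(2) = 249/371

p'(y) = 3y^2 + 6y + 5.
p(1) = 4, p'(1) = 14, so y(1) = 1 - 4/14 = 5/7.
p(5/7) = 160/343, p'(5/7) = 530/49, so y(2) = (5/7) - (160/343)/(530/49) = 249/371.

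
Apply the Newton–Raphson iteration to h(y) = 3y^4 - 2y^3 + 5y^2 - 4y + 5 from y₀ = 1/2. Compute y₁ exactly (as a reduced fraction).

h'(y) = 12y^3 - 6y^2 + 10y - 4.
h(1/2) = 67/16, h'(1/2) = 1, so y₁ = (1/2) - (67/16)/1 = -59/16.

-59/16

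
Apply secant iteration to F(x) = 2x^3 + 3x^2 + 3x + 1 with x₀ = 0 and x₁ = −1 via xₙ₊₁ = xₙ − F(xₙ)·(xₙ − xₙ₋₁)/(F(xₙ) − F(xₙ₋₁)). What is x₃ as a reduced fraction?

−1/2

F(0) = 1, F(−1) = −1. x₂ = (−1) − (−1)·((−1) − 0)/((−1) − 1) = −1/2.
F(−1) = −1, F(−1/2) = 0. x₃ = (−1/2) − 0·((−1/2) − (−1))/(0 − (−1)) = −1/2.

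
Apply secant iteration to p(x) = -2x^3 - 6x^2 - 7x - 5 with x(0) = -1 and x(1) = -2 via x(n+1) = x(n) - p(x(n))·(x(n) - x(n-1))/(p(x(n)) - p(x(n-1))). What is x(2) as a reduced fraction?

-5/3

p(-1) = -2, p(-2) = 1. x(2) = (-2) - 1·((-2) - (-1))/(1 - (-2)) = -5/3.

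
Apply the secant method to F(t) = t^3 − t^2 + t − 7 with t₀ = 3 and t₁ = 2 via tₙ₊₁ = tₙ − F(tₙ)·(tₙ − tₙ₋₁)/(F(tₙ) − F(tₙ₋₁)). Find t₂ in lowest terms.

31/15

F(3) = 14, F(2) = −1. t₂ = 2 − (−1)·(2 − 3)/((−1) − 14) = 31/15.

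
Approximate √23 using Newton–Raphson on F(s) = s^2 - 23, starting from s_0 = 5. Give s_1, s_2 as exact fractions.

s_1 = 24/5, s_2 = 1151/240

F'(s) = 2s.
F(5) = 2, F'(5) = 10, so s_1 = 5 - 2/10 = 24/5.
F(24/5) = 1/25, F'(24/5) = 48/5, so s_2 = (24/5) - (1/25)/(48/5) = 1151/240.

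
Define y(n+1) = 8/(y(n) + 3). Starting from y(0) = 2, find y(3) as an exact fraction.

y(1) = 8/(2 + 3) = 8/5.
y(2) = 8/(8/5 + 3) = 40/23.
y(3) = 8/(40/23 + 3) = 184/109.

184/109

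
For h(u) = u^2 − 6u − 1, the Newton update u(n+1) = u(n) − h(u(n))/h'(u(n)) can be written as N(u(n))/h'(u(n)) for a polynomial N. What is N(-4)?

17

h'(u) = 2u − 6.
N(u) = u·h'(u) − h(u) = u·(2u − 6) − (u^2 − 6u − 1) = u^2 + 1.
N(-4) = 17.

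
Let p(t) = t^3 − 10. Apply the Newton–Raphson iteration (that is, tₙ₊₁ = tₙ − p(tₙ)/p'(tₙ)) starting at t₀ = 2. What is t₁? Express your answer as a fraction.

13/6

p'(t) = 3t^2.
p(2) = −2, p'(2) = 12, so t₁ = 2 − (−2)/12 = 13/6.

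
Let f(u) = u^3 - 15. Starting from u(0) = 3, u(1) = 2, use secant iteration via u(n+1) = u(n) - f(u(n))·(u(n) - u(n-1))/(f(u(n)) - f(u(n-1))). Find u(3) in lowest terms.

f(3) = 12, f(2) = -7. u(2) = 2 - (-7)·(2 - 3)/((-7) - 12) = 45/19.
f(2) = -7, f(45/19) = -11760/6859. u(3) = (45/19) - (-11760/6859)·((45/19) - 2)/((-11760/6859) - (-7)) = 12885/5179.

12885/5179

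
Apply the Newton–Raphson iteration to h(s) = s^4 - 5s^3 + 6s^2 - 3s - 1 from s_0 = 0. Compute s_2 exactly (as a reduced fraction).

-4/17

h'(s) = 4s^3 - 15s^2 + 12s - 3.
h(0) = -1, h'(0) = -3, so s_1 = 0 - (-1)/(-3) = -1/3.
h(-1/3) = 70/81, h'(-1/3) = -238/27, so s_2 = (-1/3) - (70/81)/(-238/27) = -4/17.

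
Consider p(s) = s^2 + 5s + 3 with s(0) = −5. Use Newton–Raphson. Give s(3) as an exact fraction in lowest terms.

p'(s) = 2s + 5.
p(−5) = 3, p'(−5) = −5, so s(1) = (−5) − 3/(−5) = −22/5.
p(−22/5) = 9/25, p'(−22/5) = −19/5, so s(2) = (−22/5) − (9/25)/(−19/5) = −409/95.
p(−409/95) = 81/9025, p'(−409/95) = −343/95, so s(3) = (−409/95) − (81/9025)/(−343/95) = −140206/32585.

−140206/32585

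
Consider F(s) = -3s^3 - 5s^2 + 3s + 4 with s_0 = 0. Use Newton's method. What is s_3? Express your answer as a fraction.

F'(s) = -9s^2 - 10s + 3.
F(0) = 4, F'(0) = 3, so s_1 = 0 - 4/3 = -4/3.
F(-4/3) = -16/9, F'(-4/3) = 1/3, so s_2 = (-4/3) - (-16/9)/(1/3) = 4.
F(4) = -256, F'(4) = -181, so s_3 = 4 - (-256)/(-181) = 468/181.

468/181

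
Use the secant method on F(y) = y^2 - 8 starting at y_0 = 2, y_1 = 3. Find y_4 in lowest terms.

577/204

F(2) = -4, F(3) = 1. y_2 = 3 - 1·(3 - 2)/(1 - (-4)) = 14/5.
F(3) = 1, F(14/5) = -4/25. y_3 = (14/5) - (-4/25)·((14/5) - 3)/((-4/25) - 1) = 82/29.
F(14/5) = -4/25, F(82/29) = -4/841. y_4 = (82/29) - (-4/841)·((82/29) - (14/5))/((-4/841) - (-4/25)) = 577/204.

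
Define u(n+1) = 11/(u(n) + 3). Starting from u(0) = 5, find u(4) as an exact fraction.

u(1) = 11/(5 + 3) = 11/8.
u(2) = 11/(11/8 + 3) = 88/35.
u(3) = 11/(88/35 + 3) = 385/193.
u(4) = 11/(385/193 + 3) = 2123/964.

2123/964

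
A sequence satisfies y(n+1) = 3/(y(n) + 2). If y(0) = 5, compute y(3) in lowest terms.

51/55

y(1) = 3/(5 + 2) = 3/7.
y(2) = 3/(3/7 + 2) = 21/17.
y(3) = 3/(21/17 + 2) = 51/55.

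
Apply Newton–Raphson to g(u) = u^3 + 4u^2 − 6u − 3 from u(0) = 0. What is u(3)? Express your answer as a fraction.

−59503/147741

g'(u) = 3u^2 + 8u − 6.
g(0) = −3, g'(0) = −6, so u(1) = 0 − (−3)/(−6) = −1/2.
g(−1/2) = 7/8, g'(−1/2) = −37/4, so u(2) = (−1/2) − (7/8)/(−37/4) = −15/37.
g(−15/37) = 1176/50653, g'(−15/37) = −11979/1369, so u(3) = (−15/37) − (1176/50653)/(−11979/1369) = −59503/147741.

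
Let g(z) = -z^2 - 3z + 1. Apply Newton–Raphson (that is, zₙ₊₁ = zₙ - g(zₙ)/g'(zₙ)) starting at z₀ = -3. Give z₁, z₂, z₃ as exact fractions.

z₁ = -10/3, z₂ = -109/33, z₃ = -12970/3927

g'(z) = -2z - 3.
g(-3) = 1, g'(-3) = 3, so z₁ = (-3) - 1/3 = -10/3.
g(-10/3) = -1/9, g'(-10/3) = 11/3, so z₂ = (-10/3) - (-1/9)/(11/3) = -109/33.
g(-109/33) = -1/1089, g'(-109/33) = 119/33, so z₃ = (-109/33) - (-1/1089)/(119/33) = -12970/3927.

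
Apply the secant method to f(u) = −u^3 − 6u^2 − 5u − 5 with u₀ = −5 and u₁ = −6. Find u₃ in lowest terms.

f(−5) = −5, f(−6) = 25. u₂ = (−6) − 25·((−6) − (−5))/(25 − (−5)) = −31/6.
f(−6) = 25, f(−31/6) = −305/216. u₃ = (−31/6) − (−305/216)·((−31/6) − (−6))/((−305/216) − 25) = −5946/1141.

−5946/1141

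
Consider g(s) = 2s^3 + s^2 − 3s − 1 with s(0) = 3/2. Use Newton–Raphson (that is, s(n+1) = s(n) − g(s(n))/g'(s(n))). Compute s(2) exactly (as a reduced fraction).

g'(s) = 6s^2 + 2s − 3.
g(3/2) = 7/2, g'(3/2) = 27/2, so s(1) = (3/2) − (7/2)/(27/2) = 67/54.
g(67/54) = 12544/19683, g'(67/54) = 4237/486, so s(2) = (67/54) − (12544/19683)/(4237/486) = 801461/686394.

801461/686394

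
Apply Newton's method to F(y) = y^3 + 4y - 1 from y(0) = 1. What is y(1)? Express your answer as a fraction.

3/7

F'(y) = 3y^2 + 4.
F(1) = 4, F'(1) = 7, so y(1) = 1 - 4/7 = 3/7.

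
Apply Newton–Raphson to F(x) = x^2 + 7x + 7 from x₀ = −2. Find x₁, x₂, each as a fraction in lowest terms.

x₁ = −1, x₂ = −6/5

F'(x) = 2x + 7.
F(−2) = −3, F'(−2) = 3, so x₁ = (−2) − (−3)/3 = −1.
F(−1) = 1, F'(−1) = 5, so x₂ = (−1) − 1/5 = −6/5.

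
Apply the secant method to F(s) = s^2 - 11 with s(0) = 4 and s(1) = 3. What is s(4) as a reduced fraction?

3373/1017

F(4) = 5, F(3) = -2. s(2) = 3 - (-2)·(3 - 4)/((-2) - 5) = 23/7.
F(3) = -2, F(23/7) = -10/49. s(3) = (23/7) - (-10/49)·((23/7) - 3)/((-10/49) - (-2)) = 73/22.
F(23/7) = -10/49, F(73/22) = 5/484. s(4) = (73/22) - (5/484)·((73/22) - (23/7))/((5/484) - (-10/49)) = 3373/1017.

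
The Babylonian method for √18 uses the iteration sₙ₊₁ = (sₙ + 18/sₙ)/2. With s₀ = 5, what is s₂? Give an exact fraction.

s₁ = (5 + 18/5)/2 = 43/10.
s₂ = (43/10 + 18/(43/10))/2 = 3649/860.

3649/860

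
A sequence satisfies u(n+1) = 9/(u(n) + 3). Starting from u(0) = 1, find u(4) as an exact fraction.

u(1) = 9/(1 + 3) = 9/4.
u(2) = 9/(9/4 + 3) = 12/7.
u(3) = 9/(12/7 + 3) = 21/11.
u(4) = 9/(21/11 + 3) = 11/6.

11/6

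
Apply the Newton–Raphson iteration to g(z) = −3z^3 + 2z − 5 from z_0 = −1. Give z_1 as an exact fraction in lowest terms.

g'(z) = −9z^2 + 2.
g(−1) = −4, g'(−1) = −7, so z_1 = (−1) − (−4)/(−7) = −11/7.

−11/7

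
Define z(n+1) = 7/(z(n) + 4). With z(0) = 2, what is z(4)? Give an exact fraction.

1162/881

z(1) = 7/(2 + 4) = 7/6.
z(2) = 7/(7/6 + 4) = 42/31.
z(3) = 7/(42/31 + 4) = 217/166.
z(4) = 7/(217/166 + 4) = 1162/881.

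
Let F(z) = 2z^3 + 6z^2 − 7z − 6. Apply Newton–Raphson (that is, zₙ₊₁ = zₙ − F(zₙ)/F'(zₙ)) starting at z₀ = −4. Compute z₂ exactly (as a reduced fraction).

F'(z) = 6z^2 + 12z − 7.
F(−4) = −10, F'(−4) = 41, so z₁ = (−4) − (−10)/41 = −154/41.
F(−154/41) = −71800/68921, F'(−154/41) = 54761/1681, so z₂ = (−154/41) − (−71800/68921)/(54761/1681) = −8361394/2245201.

−8361394/2245201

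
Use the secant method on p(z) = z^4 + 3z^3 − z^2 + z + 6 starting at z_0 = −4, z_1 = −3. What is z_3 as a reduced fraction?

p(−4) = 50, p(−3) = −6. z_2 = (−3) − (−6)·((−3) − (−4))/((−6) − 50) = −87/28.
p(−3) = −6, p(−87/28) = −2180475/614656. z_3 = (−87/28) − (−2180475/614656)·((−87/28) − (−3))/((−2180475/614656) − (−6)) = −1639173/502487.

−1639173/502487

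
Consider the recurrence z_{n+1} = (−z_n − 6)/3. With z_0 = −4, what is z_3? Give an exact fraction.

z_1 = (−(−4) − 6)/3 = −2/3.
z_2 = (−(−2/3) − 6)/3 = −16/9.
z_3 = (−(−16/9) − 6)/3 = −38/27.

−38/27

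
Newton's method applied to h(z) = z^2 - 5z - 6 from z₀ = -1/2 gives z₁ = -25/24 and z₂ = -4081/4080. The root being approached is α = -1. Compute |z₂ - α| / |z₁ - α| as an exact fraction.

z₁ - α = -25/24 - (-1) = -25/24 + 1 = -1/24, so |z₁ - α| = 1/24.
z₂ - α = -4081/4080 - (-1) = -4081/4080 + 1 = -1/4080, so |z₂ - α| = 1/4080.
Ratio = (1/4080) / (1/24) = 1/170.

1/170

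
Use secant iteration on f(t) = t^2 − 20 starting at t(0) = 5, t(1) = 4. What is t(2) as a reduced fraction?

40/9

f(5) = 5, f(4) = −4. t(2) = 4 − (−4)·(4 − 5)/((−4) − 5) = 40/9.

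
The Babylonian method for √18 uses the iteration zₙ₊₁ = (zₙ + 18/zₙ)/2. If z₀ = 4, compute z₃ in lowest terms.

z₁ = (4 + 18/4)/2 = 17/4.
z₂ = (17/4 + 18/(17/4))/2 = 577/136.
z₃ = (577/136 + 18/(577/136))/2 = 665857/156944.

665857/156944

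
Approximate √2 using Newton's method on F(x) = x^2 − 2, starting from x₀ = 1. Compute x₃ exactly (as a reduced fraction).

F'(x) = 2x.
F(1) = −1, F'(1) = 2, so x₁ = 1 − (−1)/2 = 3/2.
F(3/2) = 1/4, F'(3/2) = 3, so x₂ = (3/2) − (1/4)/3 = 17/12.
F(17/12) = 1/144, F'(17/12) = 17/6, so x₃ = (17/12) − (1/144)/(17/6) = 577/408.

577/408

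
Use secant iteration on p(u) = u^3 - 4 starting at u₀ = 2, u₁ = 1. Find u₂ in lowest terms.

10/7

p(2) = 4, p(1) = -3. u₂ = 1 - (-3)·(1 - 2)/((-3) - 4) = 10/7.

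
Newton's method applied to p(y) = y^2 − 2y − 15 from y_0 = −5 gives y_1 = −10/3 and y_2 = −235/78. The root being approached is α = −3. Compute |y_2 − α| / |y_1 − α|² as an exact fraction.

3/26

y_1 − α = −10/3 − (−3) = −10/3 + 3 = −1/3, so |y_1 − α| = 1/3.
y_2 − α = −235/78 − (−3) = −235/78 + 3 = −1/78, so |y_2 − α| = 1/78.
|y_1 − α|² = 1/9.
Ratio = (1/78) / (1/9) = 3/26.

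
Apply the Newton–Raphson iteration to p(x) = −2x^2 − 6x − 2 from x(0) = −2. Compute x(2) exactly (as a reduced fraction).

−8/3

p'(x) = −4x − 6.
p(−2) = 2, p'(−2) = 2, so x(1) = (−2) − 2/2 = −3.
p(−3) = −2, p'(−3) = 6, so x(2) = (−3) − (−2)/6 = −8/3.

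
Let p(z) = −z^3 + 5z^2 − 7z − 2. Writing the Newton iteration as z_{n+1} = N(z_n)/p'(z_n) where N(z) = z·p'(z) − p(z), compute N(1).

p'(z) = −3z^2 + 10z − 7.
N(z) = z·p'(z) − p(z) = z·(−3z^2 + 10z − 7) − (−z^3 + 5z^2 − 7z − 2) = −2z^3 + 5z^2 + 2.
N(1) = 5.

5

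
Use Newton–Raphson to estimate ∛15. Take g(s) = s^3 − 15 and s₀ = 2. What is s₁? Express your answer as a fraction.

g'(s) = 3s^2.
g(2) = −7, g'(2) = 12, so s₁ = 2 − (−7)/12 = 31/12.

31/12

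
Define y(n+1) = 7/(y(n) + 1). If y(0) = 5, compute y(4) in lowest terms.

385/146

y(1) = 7/(5 + 1) = 7/6.
y(2) = 7/(7/6 + 1) = 42/13.
y(3) = 7/(42/13 + 1) = 91/55.
y(4) = 7/(91/55 + 1) = 385/146.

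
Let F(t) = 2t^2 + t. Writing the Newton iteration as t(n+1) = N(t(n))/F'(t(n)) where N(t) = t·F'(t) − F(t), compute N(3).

F'(t) = 4t + 1.
N(t) = t·F'(t) − F(t) = t·(4t + 1) − (2t^2 + t) = 2t^2.
N(3) = 18.

18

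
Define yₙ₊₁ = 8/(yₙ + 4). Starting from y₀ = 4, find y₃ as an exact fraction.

y₁ = 8/(4 + 4) = 1.
y₂ = 8/(1 + 4) = 8/5.
y₃ = 8/(8/5 + 4) = 10/7.

10/7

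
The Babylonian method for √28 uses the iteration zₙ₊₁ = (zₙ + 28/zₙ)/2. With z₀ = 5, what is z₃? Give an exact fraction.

62921681/11891080

z₁ = (5 + 28/5)/2 = 53/10.
z₂ = (53/10 + 28/(53/10))/2 = 5609/1060.
z₃ = (5609/1060 + 28/(5609/1060))/2 = 62921681/11891080.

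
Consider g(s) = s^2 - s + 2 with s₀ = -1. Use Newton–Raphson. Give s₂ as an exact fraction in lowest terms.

g'(s) = 2s - 1.
g(-1) = 4, g'(-1) = -3, so s₁ = (-1) - 4/(-3) = 1/3.
g(1/3) = 16/9, g'(1/3) = -1/3, so s₂ = (1/3) - (16/9)/(-1/3) = 17/3.

17/3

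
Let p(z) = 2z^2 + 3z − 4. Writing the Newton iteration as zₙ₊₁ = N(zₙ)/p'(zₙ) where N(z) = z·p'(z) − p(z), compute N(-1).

p'(z) = 4z + 3.
N(z) = z·p'(z) − p(z) = z·(4z + 3) − (2z^2 + 3z − 4) = 2z^2 + 4.
N(-1) = 6.

6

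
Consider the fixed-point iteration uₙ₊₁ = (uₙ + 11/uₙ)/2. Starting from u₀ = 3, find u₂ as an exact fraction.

u₁ = (3 + 11/3)/2 = 10/3.
u₂ = (10/3 + 11/(10/3))/2 = 199/60.

199/60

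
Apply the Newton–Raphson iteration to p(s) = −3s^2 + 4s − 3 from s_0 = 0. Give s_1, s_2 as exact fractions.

p'(s) = −6s + 4.
p(0) = −3, p'(0) = 4, so s_1 = 0 − (−3)/4 = 3/4.
p(3/4) = −27/16, p'(3/4) = −1/2, so s_2 = (3/4) − (−27/16)/(−1/2) = −21/8.

s_1 = 3/4, s_2 = −21/8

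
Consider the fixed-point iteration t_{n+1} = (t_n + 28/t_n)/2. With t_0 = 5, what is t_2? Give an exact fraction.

t_1 = (5 + 28/5)/2 = 53/10.
t_2 = (53/10 + 28/(53/10))/2 = 5609/1060.

5609/1060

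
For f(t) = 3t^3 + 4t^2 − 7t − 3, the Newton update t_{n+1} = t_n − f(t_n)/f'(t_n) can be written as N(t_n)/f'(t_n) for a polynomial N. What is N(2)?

67

f'(t) = 9t^2 + 8t − 7.
N(t) = t·f'(t) − f(t) = t·(9t^2 + 8t − 7) − (3t^3 + 4t^2 − 7t − 3) = 6t^3 + 4t^2 + 3.
N(2) = 67.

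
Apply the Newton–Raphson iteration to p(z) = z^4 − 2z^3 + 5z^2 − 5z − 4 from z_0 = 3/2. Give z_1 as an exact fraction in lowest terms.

p'(z) = 4z^3 − 6z^2 + 10z − 5.
p(3/2) = −31/16, p'(3/2) = 10, so z_1 = (3/2) − (−31/16)/10 = 271/160.

271/160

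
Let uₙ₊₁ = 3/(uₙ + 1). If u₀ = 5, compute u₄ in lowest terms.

3/2

u₁ = 3/(5 + 1) = 1/2.
u₂ = 3/(1/2 + 1) = 2.
u₃ = 3/(2 + 1) = 1.
u₄ = 3/(1 + 1) = 3/2.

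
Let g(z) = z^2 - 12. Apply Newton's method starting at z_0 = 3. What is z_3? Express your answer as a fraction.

g'(z) = 2z.
g(3) = -3, g'(3) = 6, so z_1 = 3 - (-3)/6 = 7/2.
g(7/2) = 1/4, g'(7/2) = 7, so z_2 = (7/2) - (1/4)/7 = 97/28.
g(97/28) = 1/784, g'(97/28) = 97/14, so z_3 = (97/28) - (1/784)/(97/14) = 18817/5432.

18817/5432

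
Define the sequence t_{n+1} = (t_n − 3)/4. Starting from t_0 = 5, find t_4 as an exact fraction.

t_1 = (5 − 3)/4 = 1/2.
t_2 = ((1/2) − 3)/4 = −5/8.
t_3 = ((−5/8) − 3)/4 = −29/32.
t_4 = ((−29/32) − 3)/4 = −125/128.

−125/128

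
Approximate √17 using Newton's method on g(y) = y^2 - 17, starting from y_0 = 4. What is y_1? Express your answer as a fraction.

33/8

g'(y) = 2y.
g(4) = -1, g'(4) = 8, so y_1 = 4 - (-1)/8 = 33/8.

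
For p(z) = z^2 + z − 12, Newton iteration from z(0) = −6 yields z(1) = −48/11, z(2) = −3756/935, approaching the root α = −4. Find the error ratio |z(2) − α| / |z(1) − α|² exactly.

z(1) − α = −48/11 − (−4) = −48/11 + 4 = −4/11, so |z(1) − α| = 4/11.
z(2) − α = −3756/935 − (−4) = −3756/935 + 4 = −16/935, so |z(2) − α| = 16/935.
|z(1) − α|² = 16/121.
Ratio = (16/935) / (16/121) = 11/85.

11/85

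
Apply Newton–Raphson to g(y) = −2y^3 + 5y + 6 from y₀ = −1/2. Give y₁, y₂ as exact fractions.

g'(y) = −6y^2 + 5.
g(−1/2) = 15/4, g'(−1/2) = 7/2, so y₁ = (−1/2) − (15/4)/(7/2) = −11/7.
g(−11/7) = 2025/343, g'(−11/7) = −481/49, so y₂ = (−11/7) − (2025/343)/(−481/49) = −3266/3367.

y₁ = −11/7, y₂ = −3266/3367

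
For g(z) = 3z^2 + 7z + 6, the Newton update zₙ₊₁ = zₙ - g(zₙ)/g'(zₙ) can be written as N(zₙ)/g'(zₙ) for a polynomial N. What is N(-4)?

g'(z) = 6z + 7.
N(z) = z·g'(z) - g(z) = z·(6z + 7) - (3z^2 + 7z + 6) = 3z^2 - 6.
N(-4) = 42.

42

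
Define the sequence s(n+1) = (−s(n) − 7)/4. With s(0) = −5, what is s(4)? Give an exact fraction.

−181/128

s(1) = (−(−5) − 7)/4 = −1/2.
s(2) = (−(−1/2) − 7)/4 = −13/8.
s(3) = (−(−13/8) − 7)/4 = −43/32.
s(4) = (−(−43/32) − 7)/4 = −181/128.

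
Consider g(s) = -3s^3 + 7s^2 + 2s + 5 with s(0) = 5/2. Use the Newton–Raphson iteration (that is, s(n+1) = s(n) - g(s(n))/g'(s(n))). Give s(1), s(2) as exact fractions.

s(1) = 20/7, s(2) = 30115/10794

g'(s) = -9s^2 + 14s + 2.
g(5/2) = 55/8, g'(5/2) = -77/4, so s(1) = (5/2) - (55/8)/(-77/4) = 20/7.
g(20/7) = -725/343, g'(20/7) = -1542/49, so s(2) = (20/7) - (-725/343)/(-1542/49) = 30115/10794.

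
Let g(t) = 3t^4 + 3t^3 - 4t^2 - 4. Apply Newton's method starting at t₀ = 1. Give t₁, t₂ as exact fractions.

g'(t) = 12t^3 + 9t^2 - 8t.
g(1) = -2, g'(1) = 13, so t₁ = 1 - (-2)/13 = 15/13.
g(15/13) = 17156/28561, g'(15/13) = 46545/2197, so t₂ = (15/13) - (17156/28561)/(46545/2197) = 681019/605085.

t₁ = 15/13, t₂ = 681019/605085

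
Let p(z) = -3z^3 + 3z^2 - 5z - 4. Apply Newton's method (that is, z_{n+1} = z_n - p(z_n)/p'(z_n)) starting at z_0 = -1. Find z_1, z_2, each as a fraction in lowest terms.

z_1 = -13/20, z_2 = -27661/50810

p'(z) = -9z^2 + 6z - 5.
p(-1) = 7, p'(-1) = -20, so z_1 = (-1) - 7/(-20) = -13/20.
p(-13/20) = 10731/8000, p'(-13/20) = -5081/400, so z_2 = (-13/20) - (10731/8000)/(-5081/400) = -27661/50810.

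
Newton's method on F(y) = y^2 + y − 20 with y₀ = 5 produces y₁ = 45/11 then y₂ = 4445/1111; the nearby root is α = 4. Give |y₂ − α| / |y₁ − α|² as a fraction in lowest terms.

y₁ − α = 45/11 − 4 = 1/11, so |y₁ − α| = 1/11.
y₂ − α = 4445/1111 − 4 = 1/1111, so |y₂ − α| = 1/1111.
|y₁ − α|² = 1/121.
Ratio = (1/1111) / (1/121) = 11/101.

11/101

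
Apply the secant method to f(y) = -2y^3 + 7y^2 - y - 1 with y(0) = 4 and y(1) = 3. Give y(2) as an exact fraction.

83/26

f(4) = -21, f(3) = 5. y(2) = 3 - 5·(3 - 4)/(5 - (-21)) = 83/26.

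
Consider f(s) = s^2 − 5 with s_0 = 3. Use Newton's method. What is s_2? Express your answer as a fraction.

f'(s) = 2s.
f(3) = 4, f'(3) = 6, so s_1 = 3 − 4/6 = 7/3.
f(7/3) = 4/9, f'(7/3) = 14/3, so s_2 = (7/3) − (4/9)/(14/3) = 47/21.

47/21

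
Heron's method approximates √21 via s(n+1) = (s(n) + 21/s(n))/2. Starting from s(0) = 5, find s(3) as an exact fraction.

s(1) = (5 + 21/5)/2 = 23/5.
s(2) = (23/5 + 21/(23/5))/2 = 527/115.
s(3) = (527/115 + 21/(527/115))/2 = 277727/60605.

277727/60605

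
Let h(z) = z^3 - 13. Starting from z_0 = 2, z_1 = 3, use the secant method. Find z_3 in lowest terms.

h(2) = -5, h(3) = 14. z_2 = 3 - 14·(3 - 2)/(14 - (-5)) = 43/19.
h(3) = 14, h(43/19) = -9660/6859. z_3 = (43/19) - (-9660/6859)·((43/19) - 3)/((-9660/6859) - 14) = 17593/7549.

17593/7549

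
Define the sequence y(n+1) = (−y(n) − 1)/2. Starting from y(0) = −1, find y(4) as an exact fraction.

y(1) = (−(−1) − 1)/2 = 0.
y(2) = (−0 − 1)/2 = −1/2.
y(3) = (−(−1/2) − 1)/2 = −1/4.
y(4) = (−(−1/4) − 1)/2 = −3/8.

−3/8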